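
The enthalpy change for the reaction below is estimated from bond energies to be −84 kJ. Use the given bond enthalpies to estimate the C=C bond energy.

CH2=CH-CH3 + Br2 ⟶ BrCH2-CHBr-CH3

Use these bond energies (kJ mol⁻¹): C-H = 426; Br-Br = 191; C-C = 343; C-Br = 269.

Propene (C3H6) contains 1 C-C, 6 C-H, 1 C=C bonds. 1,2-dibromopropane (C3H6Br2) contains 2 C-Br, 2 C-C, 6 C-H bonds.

D(C=C) ≈ 606 kJ/mol

Let D be the C=C bond energy.
Σ(broken) = 1×191 + 1×343 + 6×426 + 1×D = 3090 + D
Σ(formed) = 2×269 + 2×343 + 6×426 = 3780
ΔH = Σ(broken) − Σ(formed) = (3090 + D) − (3780) = −690 + D
Setting this equal to −84 kJ gives D = 606 kJ/mol.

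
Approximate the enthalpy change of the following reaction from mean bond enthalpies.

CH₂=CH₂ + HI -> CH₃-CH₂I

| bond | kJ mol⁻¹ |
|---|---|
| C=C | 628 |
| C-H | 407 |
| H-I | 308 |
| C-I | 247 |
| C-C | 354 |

Bonds broken (reactants):
  C-H: 4 × 407 = 1628
  C=C: 1 × 628 = 628
  H-I: 1 × 308 = 308
  Σ(broken) = 2564 kJ
Bonds formed (products):
  C-C: 1 × 354 = 354
  C-H: 5 × 407 = 2035
  C-I: 1 × 247 = 247
  Σ(formed) = 2636 kJ
ΔH = Σ(broken) − Σ(formed) = 2564 − 2636 = −72 kJ

ΔH ≈ −72 kJ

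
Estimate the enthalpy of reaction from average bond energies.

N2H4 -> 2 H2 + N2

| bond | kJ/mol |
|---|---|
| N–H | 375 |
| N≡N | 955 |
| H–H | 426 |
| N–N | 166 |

Bonds broken (reactants):
  N–H: 4 × 375 = 1500
  N–N: 1 × 166 = 166
  Σ(broken) = 1666 kJ
Bonds formed (products):
  H–H: 2 × 426 = 852
  N≡N: 1 × 955 = 955
  Σ(formed) = 1807 kJ
ΔH = Σ(broken) − Σ(formed) = 1666 − 1807 = −141 kJ

ΔH ≈ −141 kJ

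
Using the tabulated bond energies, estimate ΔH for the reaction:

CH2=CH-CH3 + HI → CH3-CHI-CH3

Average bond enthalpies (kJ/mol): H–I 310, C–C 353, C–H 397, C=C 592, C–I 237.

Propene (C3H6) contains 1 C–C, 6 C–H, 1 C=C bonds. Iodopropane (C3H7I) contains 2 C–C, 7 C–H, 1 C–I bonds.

Bonds broken (reactants):
  C–C: 1 × 353 = 353
  C–H: 6 × 397 = 2382
  C=C: 1 × 592 = 592
  H–I: 1 × 310 = 310
  Σ(broken) = 3637 kJ
Bonds formed (products):
  C–C: 2 × 353 = 706
  C–H: 7 × 397 = 2779
  C–I: 1 × 237 = 237
  Σ(formed) = 3722 kJ
ΔH = Σ(broken) − Σ(formed) = 3637 − 3722 = −85 kJ

ΔH ≈ −85 kJ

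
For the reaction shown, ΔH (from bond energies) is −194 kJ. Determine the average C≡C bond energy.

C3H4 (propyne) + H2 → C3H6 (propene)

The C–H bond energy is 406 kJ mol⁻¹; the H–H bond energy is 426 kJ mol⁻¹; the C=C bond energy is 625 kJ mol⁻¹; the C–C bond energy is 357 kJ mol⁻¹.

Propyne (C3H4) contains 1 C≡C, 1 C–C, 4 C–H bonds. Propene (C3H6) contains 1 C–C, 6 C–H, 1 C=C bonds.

Let D be the C≡C bond energy.
Σ(broken) = 1×D + 1×357 + 4×406 + 1×426 = 2407 + D
Σ(formed) = 1×357 + 6×406 + 1×625 = 3418
ΔH = Σ(broken) − Σ(formed) = (2407 + D) − (3418) = −1011 + D
Setting this equal to −194 kJ gives D = 817 kJ/mol.

D(C≡C) ≈ 817 kJ/mol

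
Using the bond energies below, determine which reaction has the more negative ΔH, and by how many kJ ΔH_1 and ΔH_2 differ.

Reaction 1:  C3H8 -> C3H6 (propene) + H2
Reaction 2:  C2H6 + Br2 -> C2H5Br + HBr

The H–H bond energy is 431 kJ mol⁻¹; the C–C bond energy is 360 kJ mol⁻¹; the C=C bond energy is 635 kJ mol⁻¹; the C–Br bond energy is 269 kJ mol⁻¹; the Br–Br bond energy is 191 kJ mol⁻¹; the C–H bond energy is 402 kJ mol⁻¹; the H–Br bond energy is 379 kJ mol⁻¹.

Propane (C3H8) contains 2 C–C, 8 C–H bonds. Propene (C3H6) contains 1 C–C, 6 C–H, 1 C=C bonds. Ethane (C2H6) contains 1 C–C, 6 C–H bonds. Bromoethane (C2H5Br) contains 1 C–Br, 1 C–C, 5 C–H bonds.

Reaction 1:
  Bonds broken (reactants):
    C–C: 2 × 360 = 720
    C–H: 8 × 402 = 3216
    Σ(broken) = 3936 kJ
  Bonds formed (products):
    C–C: 1 × 360 = 360
    C–H: 6 × 402 = 2412
    C=C: 1 × 635 = 635
    H–H: 1 × 431 = 431
    Σ(formed) = 3838 kJ
  ΔH_1 = 3936 − 3838 = +98 kJ
Reaction 2:
  Bonds broken (reactants):
    Br–Br: 1 × 191 = 191
    C–C: 1 × 360 = 360
    C–H: 6 × 402 = 2412
    Σ(broken) = 2963 kJ
  Bonds formed (products):
    C–Br: 1 × 269 = 269
    C–C: 1 × 360 = 360
    C–H: 5 × 402 = 2010
    H–Br: 1 × 379 = 379
    Σ(formed) = 3018 kJ
  ΔH_2 = 2963 − 3018 = −55 kJ
ΔH_1 − ΔH_2 = +153 kJ, so reaction 2 has the more negative ΔH; |ΔH_1 − ΔH_2| = 153 kJ.

Reaction 2, by 153 kJ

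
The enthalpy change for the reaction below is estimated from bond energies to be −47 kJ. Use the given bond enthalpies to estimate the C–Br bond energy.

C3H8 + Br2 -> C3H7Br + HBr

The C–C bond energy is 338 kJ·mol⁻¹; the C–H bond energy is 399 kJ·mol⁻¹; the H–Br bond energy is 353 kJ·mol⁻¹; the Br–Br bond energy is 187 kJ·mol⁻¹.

Let D be the C–Br bond energy.
Σ(broken) = 1×187 + 2×338 + 8×399 = 4055
Σ(formed) = 1×D + 2×338 + 7×399 + 1×353 = 3822 + D
ΔH = Σ(broken) − Σ(formed) = (4055) − (3822 + D) = +233 − D
Setting this equal to −47 kJ gives D = 280 kJ/mol.

D(C–Br) ≈ 280 kJ/mol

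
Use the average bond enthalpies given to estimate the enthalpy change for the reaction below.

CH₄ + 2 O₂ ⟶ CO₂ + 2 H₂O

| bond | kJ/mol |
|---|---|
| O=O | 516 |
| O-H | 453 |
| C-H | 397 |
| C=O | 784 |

ΔH ≈ −760 kJ

Bonds broken (reactants):
  C-H: 4 × 397 = 1588
  O=O: 2 × 516 = 1032
  Σ(broken) = 2620 kJ
Bonds formed (products):
  C=O: 2 × 784 = 1568
  O-H: 4 × 453 = 1812
  Σ(formed) = 3380 kJ
ΔH = Σ(broken) − Σ(formed) = 2620 − 3380 = −760 kJ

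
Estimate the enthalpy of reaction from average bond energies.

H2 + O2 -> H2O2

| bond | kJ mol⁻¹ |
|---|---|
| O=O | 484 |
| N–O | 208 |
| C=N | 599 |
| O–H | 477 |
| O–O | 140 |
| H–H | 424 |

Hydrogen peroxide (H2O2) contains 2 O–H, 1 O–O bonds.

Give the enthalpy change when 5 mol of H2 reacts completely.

Bonds broken (reactants):
  H–H: 1 × 424 = 424
  O=O: 1 × 484 = 484
  Σ(broken) = 908 kJ
Bonds formed (products):
  O–H: 2 × 477 = 954
  O–O: 1 × 140 = 140
  Σ(formed) = 1094 kJ
ΔH = Σ(broken) − Σ(formed) = 908 − 1094 = −186 kJ
For 5× the reaction as written: 5 × (−186) = −930 kJ

ΔH = −930 kJ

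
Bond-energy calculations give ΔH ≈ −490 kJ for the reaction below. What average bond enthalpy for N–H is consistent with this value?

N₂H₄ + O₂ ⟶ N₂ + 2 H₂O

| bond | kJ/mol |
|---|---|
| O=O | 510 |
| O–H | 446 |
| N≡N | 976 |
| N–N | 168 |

D(N–H) ≈ 398 kJ/mol

Let D be the N–H bond energy.
Σ(broken) = 4×D + 1×168 + 1×510 = 678 + 4D
Σ(formed) = 1×976 + 4×446 = 2760
ΔH = Σ(broken) − Σ(formed) = (678 + 4D) − (2760) = −2082 + 4D
Setting this equal to −490 kJ gives 4D = 1592, so D = 398 kJ/mol.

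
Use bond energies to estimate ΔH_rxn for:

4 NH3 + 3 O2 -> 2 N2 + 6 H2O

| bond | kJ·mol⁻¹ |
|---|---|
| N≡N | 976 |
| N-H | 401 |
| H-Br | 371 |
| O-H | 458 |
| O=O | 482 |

Bonds broken (reactants):
  N-H: 12 × 401 = 4812
  O=O: 3 × 482 = 1446
  Σ(broken) = 6258 kJ
Bonds formed (products):
  N≡N: 2 × 976 = 1952
  O-H: 12 × 458 = 5496
  Σ(formed) = 7448 kJ
ΔH = Σ(broken) − Σ(formed) = 6258 − 7448 = −1190 kJ

ΔH ≈ −1190 kJ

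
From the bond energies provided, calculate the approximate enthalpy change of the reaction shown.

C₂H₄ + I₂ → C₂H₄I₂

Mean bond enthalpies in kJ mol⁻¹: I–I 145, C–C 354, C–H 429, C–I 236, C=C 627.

ΔH ≈ −54 kJ

Bonds broken (reactants):
  C–H: 4 × 429 = 1716
  C=C: 1 × 627 = 627
  I–I: 1 × 145 = 145
  Σ(broken) = 2488 kJ
Bonds formed (products):
  C–C: 1 × 354 = 354
  C–H: 4 × 429 = 1716
  C–I: 2 × 236 = 472
  Σ(formed) = 2542 kJ
ΔH = Σ(broken) − Σ(formed) = 2488 − 2542 = −54 kJ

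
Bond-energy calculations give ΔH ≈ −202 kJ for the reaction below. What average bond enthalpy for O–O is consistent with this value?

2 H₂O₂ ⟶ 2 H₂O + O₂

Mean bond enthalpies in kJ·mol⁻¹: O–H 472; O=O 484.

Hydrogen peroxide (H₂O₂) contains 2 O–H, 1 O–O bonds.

Let D be the O–O bond energy.
Σ(broken) = 4×472 + 2×D = 1888 + 2D
Σ(formed) = 4×472 + 1×484 = 2372
ΔH = Σ(broken) − Σ(formed) = (1888 + 2D) − (2372) = −484 + 2D
Setting this equal to −202 kJ gives 2D = 282, so D = 141 kJ/mol.

D(O–O) ≈ 141 kJ/mol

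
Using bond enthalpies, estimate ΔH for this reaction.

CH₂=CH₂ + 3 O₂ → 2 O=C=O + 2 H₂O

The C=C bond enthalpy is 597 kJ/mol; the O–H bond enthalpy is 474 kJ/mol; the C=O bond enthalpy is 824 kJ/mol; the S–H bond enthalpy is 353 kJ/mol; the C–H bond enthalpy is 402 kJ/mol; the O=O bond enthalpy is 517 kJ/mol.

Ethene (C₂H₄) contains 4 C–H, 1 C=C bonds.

Bonds broken (reactants):
  C–H: 4 × 402 = 1608
  C=C: 1 × 597 = 597
  O=O: 3 × 517 = 1551
  Σ(broken) = 3756 kJ
Bonds formed (products):
  C=O: 4 × 824 = 3296
  O–H: 4 × 474 = 1896
  Σ(formed) = 5192 kJ
ΔH = Σ(broken) − Σ(formed) = 3756 − 5192 = −1436 kJ

ΔH ≈ −1436 kJ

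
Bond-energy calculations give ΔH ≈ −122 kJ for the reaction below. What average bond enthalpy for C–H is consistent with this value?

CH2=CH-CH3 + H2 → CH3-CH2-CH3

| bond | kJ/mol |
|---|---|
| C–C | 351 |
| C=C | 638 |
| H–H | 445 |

Let D be the C–H bond energy.
Σ(broken) = 1×351 + 6×D + 1×638 + 1×445 = 1434 + 6D
Σ(formed) = 2×351 + 8×D = 702 + 8D
ΔH = Σ(broken) − Σ(formed) = (1434 + 6D) − (702 + 8D) = +732 − 2D
Setting this equal to −122 kJ gives 2D = 854, so D = 427 kJ/mol.

D(C–H) ≈ 427 kJ/mol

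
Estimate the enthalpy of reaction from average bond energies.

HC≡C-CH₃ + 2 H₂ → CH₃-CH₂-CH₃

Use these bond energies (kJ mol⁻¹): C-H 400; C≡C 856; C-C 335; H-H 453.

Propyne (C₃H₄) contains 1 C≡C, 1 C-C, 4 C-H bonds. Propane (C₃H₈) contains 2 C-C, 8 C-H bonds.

ΔH ≈ −173 kJ

Bonds broken (reactants):
  C≡C: 1 × 856 = 856
  C-C: 1 × 335 = 335
  C-H: 4 × 400 = 1600
  H-H: 2 × 453 = 906
  Σ(broken) = 3697 kJ
Bonds formed (products):
  C-C: 2 × 335 = 670
  C-H: 8 × 400 = 3200
  Σ(formed) = 3870 kJ
ΔH = Σ(broken) − Σ(formed) = 3697 − 3870 = −173 kJ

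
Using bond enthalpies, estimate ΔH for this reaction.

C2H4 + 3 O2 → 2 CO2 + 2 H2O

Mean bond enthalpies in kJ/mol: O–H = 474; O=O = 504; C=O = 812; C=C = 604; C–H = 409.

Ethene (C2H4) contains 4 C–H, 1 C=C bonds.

ΔH ≈ −1392 kJ

Bonds broken (reactants):
  C–H: 4 × 409 = 1636
  C=C: 1 × 604 = 604
  O=O: 3 × 504 = 1512
  Σ(broken) = 3752 kJ
Bonds formed (products):
  C=O: 4 × 812 = 3248
  O–H: 4 × 474 = 1896
  Σ(formed) = 5144 kJ
ΔH = Σ(broken) − Σ(formed) = 3752 − 5144 = −1392 kJ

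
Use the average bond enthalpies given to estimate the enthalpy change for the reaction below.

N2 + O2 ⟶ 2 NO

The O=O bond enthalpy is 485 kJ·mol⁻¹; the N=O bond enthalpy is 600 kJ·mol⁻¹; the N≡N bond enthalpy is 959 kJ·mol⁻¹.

ΔH ≈ +244 kJ

Bonds broken (reactants):
  N≡N: 1 × 959 = 959
  O=O: 1 × 485 = 485
  Σ(broken) = 1444 kJ
Bonds formed (products):
  N=O: 2 × 600 = 1200
  Σ(formed) = 1200 kJ
ΔH = Σ(broken) − Σ(formed) = 1444 − 1200 = +244 kJ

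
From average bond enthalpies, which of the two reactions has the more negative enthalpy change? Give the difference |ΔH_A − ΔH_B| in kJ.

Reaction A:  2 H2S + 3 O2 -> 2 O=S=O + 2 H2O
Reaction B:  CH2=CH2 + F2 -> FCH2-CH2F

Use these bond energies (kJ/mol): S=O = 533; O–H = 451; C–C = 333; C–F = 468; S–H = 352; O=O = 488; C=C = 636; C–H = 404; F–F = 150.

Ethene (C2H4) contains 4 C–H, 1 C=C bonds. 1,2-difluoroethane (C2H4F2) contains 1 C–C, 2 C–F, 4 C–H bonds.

Reaction A:
  Bonds broken (reactants):
    O=O: 3 × 488 = 1464
    S–H: 4 × 352 = 1408
    Σ(broken) = 2872 kJ
  Bonds formed (products):
    O–H: 4 × 451 = 1804
    S=O: 4 × 533 = 2132
    Σ(formed) = 3936 kJ
  ΔH_A = 2872 − 3936 = −1064 kJ
Reaction B:
  Bonds broken (reactants):
    C–H: 4 × 404 = 1616
    C=C: 1 × 636 = 636
    F–F: 1 × 150 = 150
    Σ(broken) = 2402 kJ
  Bonds formed (products):
    C–C: 1 × 333 = 333
    C–F: 2 × 468 = 936
    C–H: 4 × 404 = 1616
    Σ(formed) = 2885 kJ
  ΔH_B = 2402 − 2885 = −483 kJ
ΔH_A − ΔH_B = −581 kJ, so reaction A has the more negative ΔH; |ΔH_A − ΔH_B| = 581 kJ.

Reaction A, by 581 kJ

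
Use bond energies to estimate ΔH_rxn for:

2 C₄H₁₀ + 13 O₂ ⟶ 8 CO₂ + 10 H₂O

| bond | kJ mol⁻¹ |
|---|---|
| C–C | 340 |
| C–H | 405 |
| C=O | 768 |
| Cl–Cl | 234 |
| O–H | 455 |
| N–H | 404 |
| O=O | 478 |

Bonds broken (reactants):
  C–C: 6 × 340 = 2040
  C–H: 20 × 405 = 8100
  O=O: 13 × 478 = 6214
  Σ(broken) = 16354 kJ
Bonds formed (products):
  C=O: 16 × 768 = 12288
  O–H: 20 × 455 = 9100
  Σ(formed) = 21388 kJ
ΔH = Σ(broken) − Σ(formed) = 16354 − 21388 = −5034 kJ

ΔH ≈ −5034 kJ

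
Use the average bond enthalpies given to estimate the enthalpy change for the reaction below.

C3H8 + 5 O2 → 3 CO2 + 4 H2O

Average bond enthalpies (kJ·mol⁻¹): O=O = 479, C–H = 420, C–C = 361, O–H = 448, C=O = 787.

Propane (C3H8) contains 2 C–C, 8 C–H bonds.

Bonds broken (reactants):
  C–C: 2 × 361 = 722
  C–H: 8 × 420 = 3360
  O=O: 5 × 479 = 2395
  Σ(broken) = 6477 kJ
Bonds formed (products):
  C=O: 6 × 787 = 4722
  O–H: 8 × 448 = 3584
  Σ(formed) = 8306 kJ
ΔH = Σ(broken) − Σ(formed) = 6477 − 8306 = −1829 kJ

ΔH ≈ −1829 kJ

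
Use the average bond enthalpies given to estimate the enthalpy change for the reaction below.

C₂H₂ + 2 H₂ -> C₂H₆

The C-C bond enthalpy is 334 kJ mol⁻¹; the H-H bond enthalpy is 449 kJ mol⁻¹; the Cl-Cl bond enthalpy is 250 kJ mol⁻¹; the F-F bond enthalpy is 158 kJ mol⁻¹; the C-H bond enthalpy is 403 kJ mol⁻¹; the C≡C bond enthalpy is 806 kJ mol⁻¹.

ΔH ≈ −242 kJ

Bonds broken (reactants):
  C≡C: 1 × 806 = 806
  C-H: 2 × 403 = 806
  H-H: 2 × 449 = 898
  Σ(broken) = 2510 kJ
Bonds formed (products):
  C-C: 1 × 334 = 334
  C-H: 6 × 403 = 2418
  Σ(formed) = 2752 kJ
ΔH = Σ(broken) − Σ(formed) = 2510 − 2752 = −242 kJ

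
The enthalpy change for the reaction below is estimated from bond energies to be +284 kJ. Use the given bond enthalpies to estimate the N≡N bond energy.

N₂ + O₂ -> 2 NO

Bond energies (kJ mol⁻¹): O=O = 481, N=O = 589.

D(N≡N) ≈ 981 kJ/mol

Let D be the N≡N bond energy.
Σ(broken) = 1×D + 1×481 = 481 + D
Σ(formed) = 2×589 = 1178
ΔH = Σ(broken) − Σ(formed) = (481 + D) − (1178) = −697 + D
Setting this equal to +284 kJ gives D = 981 kJ/mol.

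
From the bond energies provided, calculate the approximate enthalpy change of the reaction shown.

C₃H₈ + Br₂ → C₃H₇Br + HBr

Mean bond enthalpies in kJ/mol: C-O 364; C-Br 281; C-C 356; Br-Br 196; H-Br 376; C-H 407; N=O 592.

ΔH ≈ −54 kJ

Bonds broken (reactants):
  Br-Br: 1 × 196 = 196
  C-C: 2 × 356 = 712
  C-H: 8 × 407 = 3256
  Σ(broken) = 4164 kJ
Bonds formed (products):
  C-Br: 1 × 281 = 281
  C-C: 2 × 356 = 712
  C-H: 7 × 407 = 2849
  H-Br: 1 × 376 = 376
  Σ(formed) = 4218 kJ
ΔH = Σ(broken) − Σ(formed) = 4164 − 4218 = −54 kJ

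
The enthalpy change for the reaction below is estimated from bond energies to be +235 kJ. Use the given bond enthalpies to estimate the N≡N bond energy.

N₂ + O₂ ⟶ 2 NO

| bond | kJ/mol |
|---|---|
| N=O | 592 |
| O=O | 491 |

Let D be the N≡N bond energy.
Σ(broken) = 1×D + 1×491 = 491 + D
Σ(formed) = 2×592 = 1184
ΔH = Σ(broken) − Σ(formed) = (491 + D) − (1184) = −693 + D
Setting this equal to +235 kJ gives D = 928 kJ/mol.

D(N≡N) ≈ 928 kJ/mol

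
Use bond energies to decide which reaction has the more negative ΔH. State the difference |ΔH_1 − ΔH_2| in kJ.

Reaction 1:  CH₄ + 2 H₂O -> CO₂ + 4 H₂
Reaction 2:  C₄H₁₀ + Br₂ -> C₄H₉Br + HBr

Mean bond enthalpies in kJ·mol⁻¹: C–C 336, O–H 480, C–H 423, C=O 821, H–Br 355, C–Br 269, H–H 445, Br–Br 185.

Reaction 2, by 206 kJ

Reaction 1:
  Bonds broken (reactants):
    C–H: 4 × 423 = 1692
    O–H: 4 × 480 = 1920
    Σ(broken) = 3612 kJ
  Bonds formed (products):
    C=O: 2 × 821 = 1642
    H–H: 4 × 445 = 1780
    Σ(formed) = 3422 kJ
  ΔH_1 = 3612 − 3422 = +190 kJ
Reaction 2:
  Bonds broken (reactants):
    Br–Br: 1 × 185 = 185
    C–C: 3 × 336 = 1008
    C–H: 10 × 423 = 4230
    Σ(broken) = 5423 kJ
  Bonds formed (products):
    C–Br: 1 × 269 = 269
    C–C: 3 × 336 = 1008
    C–H: 9 × 423 = 3807
    H–Br: 1 × 355 = 355
    Σ(formed) = 5439 kJ
  ΔH_2 = 5423 − 5439 = −16 kJ
ΔH_1 − ΔH_2 = +206 kJ, so reaction 2 has the more negative ΔH; |ΔH_1 − ΔH_2| = 206 kJ.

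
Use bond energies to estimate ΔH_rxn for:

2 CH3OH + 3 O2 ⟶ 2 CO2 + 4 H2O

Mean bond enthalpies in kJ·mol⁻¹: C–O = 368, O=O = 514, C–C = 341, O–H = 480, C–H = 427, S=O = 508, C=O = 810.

Bonds broken (reactants):
  C–H: 6 × 427 = 2562
  C–O: 2 × 368 = 736
  O–H: 2 × 480 = 960
  O=O: 3 × 514 = 1542
  Σ(broken) = 5800 kJ
Bonds formed (products):
  C=O: 4 × 810 = 3240
  O–H: 8 × 480 = 3840
  Σ(formed) = 7080 kJ
ΔH = Σ(broken) − Σ(formed) = 5800 − 7080 = −1280 kJ

ΔH ≈ −1280 kJ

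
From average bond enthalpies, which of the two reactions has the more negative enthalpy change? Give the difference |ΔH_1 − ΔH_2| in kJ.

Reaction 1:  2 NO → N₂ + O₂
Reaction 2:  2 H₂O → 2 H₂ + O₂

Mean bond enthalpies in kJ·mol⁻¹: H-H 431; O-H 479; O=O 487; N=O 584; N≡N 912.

Reaction 1:
  Bonds broken (reactants):
    N=O: 2 × 584 = 1168
    Σ(broken) = 1168 kJ
  Bonds formed (products):
    N≡N: 1 × 912 = 912
    O=O: 1 × 487 = 487
    Σ(formed) = 1399 kJ
  ΔH_1 = 1168 − 1399 = −231 kJ
Reaction 2:
  Bonds broken (reactants):
    O-H: 4 × 479 = 1916
    Σ(broken) = 1916 kJ
  Bonds formed (products):
    H-H: 2 × 431 = 862
    O=O: 1 × 487 = 487
    Σ(formed) = 1349 kJ
  ΔH_2 = 1916 − 1349 = +567 kJ
ΔH_1 − ΔH_2 = −798 kJ, so reaction 1 has the more negative ΔH; |ΔH_1 − ΔH_2| = 798 kJ.

Reaction 1, by 798 kJ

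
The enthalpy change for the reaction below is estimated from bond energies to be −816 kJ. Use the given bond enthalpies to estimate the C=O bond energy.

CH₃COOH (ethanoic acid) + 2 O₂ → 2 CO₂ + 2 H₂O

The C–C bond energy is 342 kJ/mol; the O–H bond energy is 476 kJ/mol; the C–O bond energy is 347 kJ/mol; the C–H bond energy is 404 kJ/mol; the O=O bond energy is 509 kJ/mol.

D(C=O) ≈ 769 kJ/mol

Let D be the C=O bond energy.
Σ(broken) = 1×342 + 3×404 + 1×347 + 1×D + 1×476 + 2×509 = 3395 + D
Σ(formed) = 4×D + 4×476 = 1904 + 4D
ΔH = Σ(broken) − Σ(formed) = (3395 + D) − (1904 + 4D) = +1491 − 3D
Setting this equal to −816 kJ gives 3D = 2307, so D = 769 kJ/mol.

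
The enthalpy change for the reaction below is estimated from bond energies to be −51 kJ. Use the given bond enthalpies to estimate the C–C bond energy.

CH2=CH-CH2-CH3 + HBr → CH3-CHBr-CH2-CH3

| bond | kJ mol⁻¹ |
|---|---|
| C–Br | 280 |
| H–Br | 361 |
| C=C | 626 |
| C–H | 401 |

Let D be the C–C bond energy.
Σ(broken) = 2×D + 8×401 + 1×626 + 1×361 = 4195 + 2D
Σ(formed) = 1×280 + 3×D + 9×401 = 3889 + 3D
ΔH = Σ(broken) − Σ(formed) = (4195 + 2D) − (3889 + 3D) = +306 − D
Setting this equal to −51 kJ gives D = 357 kJ/mol.

D(C–C) ≈ 357 kJ/mol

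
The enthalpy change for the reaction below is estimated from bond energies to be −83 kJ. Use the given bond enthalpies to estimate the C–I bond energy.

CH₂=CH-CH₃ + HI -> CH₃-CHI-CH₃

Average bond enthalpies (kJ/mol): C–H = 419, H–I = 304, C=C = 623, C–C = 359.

Let D be the C–I bond energy.
Σ(broken) = 1×359 + 6×419 + 1×623 + 1×304 = 3800
Σ(formed) = 2×359 + 7×419 + 1×D = 3651 + D
ΔH = Σ(broken) − Σ(formed) = (3800) − (3651 + D) = +149 − D
Setting this equal to −83 kJ gives D = 232 kJ/mol.

D(C–I) ≈ 232 kJ/mol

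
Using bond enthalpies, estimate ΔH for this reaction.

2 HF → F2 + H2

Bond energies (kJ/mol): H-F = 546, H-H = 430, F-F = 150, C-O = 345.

Bonds broken (reactants):
  H-F: 2 × 546 = 1092
  Σ(broken) = 1092 kJ
Bonds formed (products):
  F-F: 1 × 150 = 150
  H-H: 1 × 430 = 430
  Σ(formed) = 580 kJ
ΔH = Σ(broken) − Σ(formed) = 1092 − 580 = +512 kJ

ΔH ≈ +512 kJ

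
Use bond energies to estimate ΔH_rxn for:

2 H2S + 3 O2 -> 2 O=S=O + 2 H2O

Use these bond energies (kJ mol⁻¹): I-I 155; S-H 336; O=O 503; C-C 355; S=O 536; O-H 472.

ΔH ≈ −1179 kJ

Bonds broken (reactants):
  O=O: 3 × 503 = 1509
  S-H: 4 × 336 = 1344
  Σ(broken) = 2853 kJ
Bonds formed (products):
  O-H: 4 × 472 = 1888
  S=O: 4 × 536 = 2144
  Σ(formed) = 4032 kJ
ΔH = Σ(broken) − Σ(formed) = 2853 − 4032 = −1179 kJ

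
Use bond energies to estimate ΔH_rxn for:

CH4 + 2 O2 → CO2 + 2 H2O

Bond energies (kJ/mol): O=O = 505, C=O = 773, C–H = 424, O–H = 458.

ΔH ≈ −672 kJ

Bonds broken (reactants):
  C–H: 4 × 424 = 1696
  O=O: 2 × 505 = 1010
  Σ(broken) = 2706 kJ
Bonds formed (products):
  C=O: 2 × 773 = 1546
  O–H: 4 × 458 = 1832
  Σ(formed) = 3378 kJ
ΔH = Σ(broken) − Σ(formed) = 2706 − 3378 = −672 kJ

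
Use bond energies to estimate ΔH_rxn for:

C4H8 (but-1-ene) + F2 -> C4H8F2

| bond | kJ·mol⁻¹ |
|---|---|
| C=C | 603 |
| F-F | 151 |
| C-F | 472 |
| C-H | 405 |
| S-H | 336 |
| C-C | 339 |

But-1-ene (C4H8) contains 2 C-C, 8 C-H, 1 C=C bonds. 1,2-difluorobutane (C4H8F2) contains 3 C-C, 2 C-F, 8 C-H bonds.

Bonds broken (reactants):
  C-C: 2 × 339 = 678
  C-H: 8 × 405 = 3240
  C=C: 1 × 603 = 603
  F-F: 1 × 151 = 151
  Σ(broken) = 4672 kJ
Bonds formed (products):
  C-C: 3 × 339 = 1017
  C-F: 2 × 472 = 944
  C-H: 8 × 405 = 3240
  Σ(formed) = 5201 kJ
ΔH = Σ(broken) − Σ(formed) = 4672 − 5201 = −529 kJ

ΔH ≈ −529 kJ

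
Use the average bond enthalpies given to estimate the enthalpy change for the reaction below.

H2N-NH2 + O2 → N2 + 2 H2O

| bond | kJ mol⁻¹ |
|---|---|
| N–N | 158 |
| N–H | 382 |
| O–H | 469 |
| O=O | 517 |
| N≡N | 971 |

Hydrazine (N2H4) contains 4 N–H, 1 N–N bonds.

Bonds broken (reactants):
  N–H: 4 × 382 = 1528
  N–N: 1 × 158 = 158
  O=O: 1 × 517 = 517
  Σ(broken) = 2203 kJ
Bonds formed (products):
  N≡N: 1 × 971 = 971
  O–H: 4 × 469 = 1876
  Σ(formed) = 2847 kJ
ΔH = Σ(broken) − Σ(formed) = 2203 − 2847 = −644 kJ

ΔH ≈ −644 kJ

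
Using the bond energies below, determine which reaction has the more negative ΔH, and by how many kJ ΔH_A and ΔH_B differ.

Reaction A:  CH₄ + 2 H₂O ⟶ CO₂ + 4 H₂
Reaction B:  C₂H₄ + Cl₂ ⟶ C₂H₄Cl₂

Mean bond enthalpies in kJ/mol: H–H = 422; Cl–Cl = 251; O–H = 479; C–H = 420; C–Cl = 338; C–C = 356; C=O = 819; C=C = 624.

Reaction A:
  Bonds broken (reactants):
    C–H: 4 × 420 = 1680
    O–H: 4 × 479 = 1916
    Σ(broken) = 3596 kJ
  Bonds formed (products):
    C=O: 2 × 819 = 1638
    H–H: 4 × 422 = 1688
    Σ(formed) = 3326 kJ
  ΔH_A = 3596 − 3326 = +270 kJ
Reaction B:
  Bonds broken (reactants):
    C–H: 4 × 420 = 1680
    C=C: 1 × 624 = 624
    Cl–Cl: 1 × 251 = 251
    Σ(broken) = 2555 kJ
  Bonds formed (products):
    C–C: 1 × 356 = 356
    C–Cl: 2 × 338 = 676
    C–H: 4 × 420 = 1680
    Σ(formed) = 2712 kJ
  ΔH_B = 2555 − 2712 = −157 kJ
ΔH_A − ΔH_B = +427 kJ, so reaction B has the more negative ΔH; |ΔH_A − ΔH_B| = 427 kJ.

Reaction B, by 427 kJ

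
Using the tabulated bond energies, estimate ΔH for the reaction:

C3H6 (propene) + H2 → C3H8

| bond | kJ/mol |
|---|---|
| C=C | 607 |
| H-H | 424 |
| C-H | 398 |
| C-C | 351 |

ΔH ≈ −116 kJ

Bonds broken (reactants):
  C-C: 1 × 351 = 351
  C-H: 6 × 398 = 2388
  C=C: 1 × 607 = 607
  H-H: 1 × 424 = 424
  Σ(broken) = 3770 kJ
Bonds formed (products):
  C-C: 2 × 351 = 702
  C-H: 8 × 398 = 3184
  Σ(formed) = 3886 kJ
ΔH = Σ(broken) − Σ(formed) = 3770 − 3886 = −116 kJ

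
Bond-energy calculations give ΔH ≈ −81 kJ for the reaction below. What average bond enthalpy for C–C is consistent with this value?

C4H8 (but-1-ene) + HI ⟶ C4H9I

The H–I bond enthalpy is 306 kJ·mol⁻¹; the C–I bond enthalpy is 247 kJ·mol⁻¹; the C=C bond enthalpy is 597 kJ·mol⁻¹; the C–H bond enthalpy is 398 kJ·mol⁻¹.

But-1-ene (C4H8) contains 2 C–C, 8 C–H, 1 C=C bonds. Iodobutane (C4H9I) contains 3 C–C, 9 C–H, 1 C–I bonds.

D(C–C) ≈ 339 kJ/mol

Let D be the C–C bond energy.
Σ(broken) = 2×D + 8×398 + 1×597 + 1×306 = 4087 + 2D
Σ(formed) = 3×D + 9×398 + 1×247 = 3829 + 3D
ΔH = Σ(broken) − Σ(formed) = (4087 + 2D) − (3829 + 3D) = +258 − D
Setting this equal to −81 kJ gives D = 339 kJ/mol.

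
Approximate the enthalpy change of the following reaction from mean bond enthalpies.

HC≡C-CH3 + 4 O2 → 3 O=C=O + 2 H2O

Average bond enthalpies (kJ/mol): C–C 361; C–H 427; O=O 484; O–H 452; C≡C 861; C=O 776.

ΔH ≈ −1598 kJ

Bonds broken (reactants):
  C≡C: 1 × 861 = 861
  C–C: 1 × 361 = 361
  C–H: 4 × 427 = 1708
  O=O: 4 × 484 = 1936
  Σ(broken) = 4866 kJ
Bonds formed (products):
  C=O: 6 × 776 = 4656
  O–H: 4 × 452 = 1808
  Σ(formed) = 6464 kJ
ΔH = Σ(broken) − Σ(formed) = 4866 − 6464 = −1598 kJ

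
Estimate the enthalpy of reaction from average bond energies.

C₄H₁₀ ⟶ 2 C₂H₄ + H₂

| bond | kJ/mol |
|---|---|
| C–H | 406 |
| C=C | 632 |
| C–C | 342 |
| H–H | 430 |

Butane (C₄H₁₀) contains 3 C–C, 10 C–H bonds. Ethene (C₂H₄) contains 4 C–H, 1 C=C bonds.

ΔH ≈ +144 kJ

Bonds broken (reactants):
  C–C: 3 × 342 = 1026
  C–H: 10 × 406 = 4060
  Σ(broken) = 5086 kJ
Bonds formed (products):
  C–H: 8 × 406 = 3248
  C=C: 2 × 632 = 1264
  H–H: 1 × 430 = 430
  Σ(formed) = 4942 kJ
ΔH = Σ(broken) − Σ(formed) = 5086 − 4942 = +144 kJ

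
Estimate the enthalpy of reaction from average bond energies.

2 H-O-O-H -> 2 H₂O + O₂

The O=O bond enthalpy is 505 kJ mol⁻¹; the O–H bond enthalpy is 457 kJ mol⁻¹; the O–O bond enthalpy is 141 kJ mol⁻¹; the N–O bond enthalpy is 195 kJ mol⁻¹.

ΔH ≈ −223 kJ

Bonds broken (reactants):
  O–H: 4 × 457 = 1828
  O–O: 2 × 141 = 282
  Σ(broken) = 2110 kJ
Bonds formed (products):
  O–H: 4 × 457 = 1828
  O=O: 1 × 505 = 505
  Σ(formed) = 2333 kJ
ΔH = Σ(broken) − Σ(formed) = 2110 − 2333 = −223 kJ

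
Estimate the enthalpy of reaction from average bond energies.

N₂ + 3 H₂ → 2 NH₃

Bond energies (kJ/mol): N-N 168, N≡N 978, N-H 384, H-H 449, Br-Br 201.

ΔH ≈ +21 kJ

Bonds broken (reactants):
  H-H: 3 × 449 = 1347
  N≡N: 1 × 978 = 978
  Σ(broken) = 2325 kJ
Bonds formed (products):
  N-H: 6 × 384 = 2304
  Σ(formed) = 2304 kJ
ΔH = Σ(broken) − Σ(formed) = 2325 − 2304 = +21 kJ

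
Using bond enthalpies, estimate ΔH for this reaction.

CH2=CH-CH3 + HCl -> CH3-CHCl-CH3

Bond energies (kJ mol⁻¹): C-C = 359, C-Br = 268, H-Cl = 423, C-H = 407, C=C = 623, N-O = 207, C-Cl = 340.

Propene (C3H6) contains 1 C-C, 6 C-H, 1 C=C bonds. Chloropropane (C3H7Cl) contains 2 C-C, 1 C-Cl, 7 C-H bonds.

ΔH ≈ −60 kJ

Bonds broken (reactants):
  C-C: 1 × 359 = 359
  C-H: 6 × 407 = 2442
  C=C: 1 × 623 = 623
  H-Cl: 1 × 423 = 423
  Σ(broken) = 3847 kJ
Bonds formed (products):
  C-C: 2 × 359 = 718
  C-Cl: 1 × 340 = 340
  C-H: 7 × 407 = 2849
  Σ(formed) = 3907 kJ
ΔH = Σ(broken) − Σ(formed) = 3847 − 3907 = −60 kJ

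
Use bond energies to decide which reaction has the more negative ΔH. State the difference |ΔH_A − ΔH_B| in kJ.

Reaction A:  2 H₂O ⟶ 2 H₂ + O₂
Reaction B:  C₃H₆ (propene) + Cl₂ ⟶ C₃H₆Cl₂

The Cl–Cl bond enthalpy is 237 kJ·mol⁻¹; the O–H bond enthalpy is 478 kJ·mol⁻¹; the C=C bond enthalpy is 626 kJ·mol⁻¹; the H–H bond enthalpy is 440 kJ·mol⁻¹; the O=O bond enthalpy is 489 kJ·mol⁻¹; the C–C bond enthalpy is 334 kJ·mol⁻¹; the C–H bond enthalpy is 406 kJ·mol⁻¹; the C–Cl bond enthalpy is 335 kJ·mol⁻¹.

Reaction B, by 684 kJ

Reaction A:
  Bonds broken (reactants):
    O–H: 4 × 478 = 1912
    Σ(broken) = 1912 kJ
  Bonds formed (products):
    H–H: 2 × 440 = 880
    O=O: 1 × 489 = 489
    Σ(formed) = 1369 kJ
  ΔH_A = 1912 − 1369 = +543 kJ
Reaction B:
  Bonds broken (reactants):
    C–C: 1 × 334 = 334
    C–H: 6 × 406 = 2436
    C=C: 1 × 626 = 626
    Cl–Cl: 1 × 237 = 237
    Σ(broken) = 3633 kJ
  Bonds formed (products):
    C–C: 2 × 334 = 668
    C–Cl: 2 × 335 = 670
    C–H: 6 × 406 = 2436
    Σ(formed) = 3774 kJ
  ΔH_B = 3633 − 3774 = −141 kJ
ΔH_A − ΔH_B = +684 kJ, so reaction B has the more negative ΔH; |ΔH_A − ΔH_B| = 684 kJ.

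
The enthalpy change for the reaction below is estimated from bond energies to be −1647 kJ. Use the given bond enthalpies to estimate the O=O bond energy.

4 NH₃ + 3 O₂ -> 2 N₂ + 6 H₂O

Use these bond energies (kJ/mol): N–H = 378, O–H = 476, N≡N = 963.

Let D be the O=O bond energy.
Σ(broken) = 12×378 + 3×D = 4536 + 3D
Σ(formed) = 2×963 + 12×476 = 7638
ΔH = Σ(broken) − Σ(formed) = (4536 + 3D) − (7638) = −3102 + 3D
Setting this equal to −1647 kJ gives 3D = 1455, so D = 485 kJ/mol.

D(O=O) ≈ 485 kJ/mol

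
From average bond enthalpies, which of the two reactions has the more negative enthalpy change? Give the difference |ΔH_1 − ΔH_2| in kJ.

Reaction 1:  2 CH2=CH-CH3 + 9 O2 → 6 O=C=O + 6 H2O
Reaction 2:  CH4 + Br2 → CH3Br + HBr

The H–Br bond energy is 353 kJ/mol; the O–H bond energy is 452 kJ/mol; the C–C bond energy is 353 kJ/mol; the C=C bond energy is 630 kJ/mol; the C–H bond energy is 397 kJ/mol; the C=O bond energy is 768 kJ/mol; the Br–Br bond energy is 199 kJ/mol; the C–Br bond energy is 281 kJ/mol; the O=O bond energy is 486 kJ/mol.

Reaction 1, by 3498 kJ

Reaction 1:
  Bonds broken (reactants):
    C–C: 2 × 353 = 706
    C–H: 12 × 397 = 4764
    C=C: 2 × 630 = 1260
    O=O: 9 × 486 = 4374
    Σ(broken) = 11104 kJ
  Bonds formed (products):
    C=O: 12 × 768 = 9216
    O–H: 12 × 452 = 5424
    Σ(formed) = 14640 kJ
  ΔH_1 = 11104 − 14640 = −3536 kJ
Reaction 2:
  Bonds broken (reactants):
    Br–Br: 1 × 199 = 199
    C–H: 4 × 397 = 1588
    Σ(broken) = 1787 kJ
  Bonds formed (products):
    C–Br: 1 × 281 = 281
    C–H: 3 × 397 = 1191
    H–Br: 1 × 353 = 353
    Σ(formed) = 1825 kJ
  ΔH_2 = 1787 − 1825 = −38 kJ
ΔH_1 − ΔH_2 = −3498 kJ, so reaction 1 has the more negative ΔH; |ΔH_1 − ΔH_2| = 3498 kJ.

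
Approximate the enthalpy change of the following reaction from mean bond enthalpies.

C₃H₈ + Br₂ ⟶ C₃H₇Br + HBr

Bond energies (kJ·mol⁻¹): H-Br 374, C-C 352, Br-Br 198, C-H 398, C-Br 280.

ΔH ≈ −58 kJ

Bonds broken (reactants):
  Br-Br: 1 × 198 = 198
  C-C: 2 × 352 = 704
  C-H: 8 × 398 = 3184
  Σ(broken) = 4086 kJ
Bonds formed (products):
  C-Br: 1 × 280 = 280
  C-C: 2 × 352 = 704
  C-H: 7 × 398 = 2786
  H-Br: 1 × 374 = 374
  Σ(formed) = 4144 kJ
ΔH = Σ(broken) − Σ(formed) = 4086 − 4144 = −58 kJ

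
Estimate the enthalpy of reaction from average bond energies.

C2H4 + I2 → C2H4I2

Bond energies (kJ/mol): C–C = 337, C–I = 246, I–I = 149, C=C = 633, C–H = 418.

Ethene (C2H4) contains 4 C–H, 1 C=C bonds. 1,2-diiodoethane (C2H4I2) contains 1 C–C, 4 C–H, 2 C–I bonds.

ΔH ≈ −47 kJ

Bonds broken (reactants):
  C–H: 4 × 418 = 1672
  C=C: 1 × 633 = 633
  I–I: 1 × 149 = 149
  Σ(broken) = 2454 kJ
Bonds formed (products):
  C–C: 1 × 337 = 337
  C–H: 4 × 418 = 1672
  C–I: 2 × 246 = 492
  Σ(formed) = 2501 kJ
ΔH = Σ(broken) − Σ(formed) = 2454 − 2501 = −47 kJ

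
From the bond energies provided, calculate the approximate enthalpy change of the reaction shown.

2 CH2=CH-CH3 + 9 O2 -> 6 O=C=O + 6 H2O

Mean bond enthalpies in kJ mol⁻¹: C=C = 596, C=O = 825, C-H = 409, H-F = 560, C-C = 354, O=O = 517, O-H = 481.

Bonds broken (reactants):
  C-C: 2 × 354 = 708
  C-H: 12 × 409 = 4908
  C=C: 2 × 596 = 1192
  O=O: 9 × 517 = 4653
  Σ(broken) = 11461 kJ
Bonds formed (products):
  C=O: 12 × 825 = 9900
  O-H: 12 × 481 = 5772
  Σ(formed) = 15672 kJ
ΔH = Σ(broken) − Σ(formed) = 11461 − 15672 = −4211 kJ

ΔH ≈ −4211 kJ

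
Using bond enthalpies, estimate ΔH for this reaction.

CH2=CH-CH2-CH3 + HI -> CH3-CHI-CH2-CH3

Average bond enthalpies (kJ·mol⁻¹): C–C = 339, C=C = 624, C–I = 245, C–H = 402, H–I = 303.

ΔH ≈ −59 kJ

Bonds broken (reactants):
  C–C: 2 × 339 = 678
  C–H: 8 × 402 = 3216
  C=C: 1 × 624 = 624
  H–I: 1 × 303 = 303
  Σ(broken) = 4821 kJ
Bonds formed (products):
  C–C: 3 × 339 = 1017
  C–H: 9 × 402 = 3618
  C–I: 1 × 245 = 245
  Σ(formed) = 4880 kJ
ΔH = Σ(broken) − Σ(formed) = 4821 − 4880 = −59 kJ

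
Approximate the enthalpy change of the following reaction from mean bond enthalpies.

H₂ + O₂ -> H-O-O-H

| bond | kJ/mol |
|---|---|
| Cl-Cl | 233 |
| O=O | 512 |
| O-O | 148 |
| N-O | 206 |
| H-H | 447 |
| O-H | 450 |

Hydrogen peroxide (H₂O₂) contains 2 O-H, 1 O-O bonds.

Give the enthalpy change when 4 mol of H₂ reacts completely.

ΔH = −356 kJ

Bonds broken (reactants):
  H-H: 1 × 447 = 447
  O=O: 1 × 512 = 512
  Σ(broken) = 959 kJ
Bonds formed (products):
  O-H: 2 × 450 = 900
  O-O: 1 × 148 = 148
  Σ(formed) = 1048 kJ
ΔH = Σ(broken) − Σ(formed) = 959 − 1048 = −89 kJ
For 4× the reaction as written: 4 × (−89) = −356 kJ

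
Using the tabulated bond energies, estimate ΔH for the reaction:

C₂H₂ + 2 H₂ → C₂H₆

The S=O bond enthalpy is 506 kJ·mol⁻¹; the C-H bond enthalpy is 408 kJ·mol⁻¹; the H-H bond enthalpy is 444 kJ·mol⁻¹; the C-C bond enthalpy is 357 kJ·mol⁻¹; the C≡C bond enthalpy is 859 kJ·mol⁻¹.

ΔH ≈ −242 kJ

Bonds broken (reactants):
  C≡C: 1 × 859 = 859
  C-H: 2 × 408 = 816
  H-H: 2 × 444 = 888
  Σ(broken) = 2563 kJ
Bonds formed (products):
  C-C: 1 × 357 = 357
  C-H: 6 × 408 = 2448
  Σ(formed) = 2805 kJ
ΔH = Σ(broken) − Σ(formed) = 2563 − 2805 = −242 kJ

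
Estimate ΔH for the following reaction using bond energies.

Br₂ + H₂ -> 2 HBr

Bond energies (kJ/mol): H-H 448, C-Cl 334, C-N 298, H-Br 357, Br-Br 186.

ΔH ≈ −80 kJ

Bonds broken (reactants):
  Br-Br: 1 × 186 = 186
  H-H: 1 × 448 = 448
  Σ(broken) = 634 kJ
Bonds formed (products):
  H-Br: 2 × 357 = 714
  Σ(formed) = 714 kJ
ΔH = Σ(broken) − Σ(formed) = 634 − 714 = −80 kJ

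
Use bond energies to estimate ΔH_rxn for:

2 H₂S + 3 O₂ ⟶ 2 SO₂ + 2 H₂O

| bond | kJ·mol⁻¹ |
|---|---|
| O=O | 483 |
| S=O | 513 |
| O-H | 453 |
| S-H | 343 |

Bonds broken (reactants):
  O=O: 3 × 483 = 1449
  S-H: 4 × 343 = 1372
  Σ(broken) = 2821 kJ
Bonds formed (products):
  O-H: 4 × 453 = 1812
  S=O: 4 × 513 = 2052
  Σ(formed) = 3864 kJ
ΔH = Σ(broken) − Σ(formed) = 2821 − 3864 = −1043 kJ

ΔH ≈ −1043 kJ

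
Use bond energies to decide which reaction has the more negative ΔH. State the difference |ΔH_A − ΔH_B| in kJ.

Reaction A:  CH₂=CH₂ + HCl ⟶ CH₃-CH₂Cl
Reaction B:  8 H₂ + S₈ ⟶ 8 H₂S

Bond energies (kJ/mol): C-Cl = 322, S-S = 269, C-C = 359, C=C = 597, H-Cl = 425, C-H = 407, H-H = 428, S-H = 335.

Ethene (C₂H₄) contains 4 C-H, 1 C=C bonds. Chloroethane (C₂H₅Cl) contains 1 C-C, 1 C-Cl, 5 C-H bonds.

Reaction A:
  Bonds broken (reactants):
    C-H: 4 × 407 = 1628
    C=C: 1 × 597 = 597
    H-Cl: 1 × 425 = 425
    Σ(broken) = 2650 kJ
  Bonds formed (products):
    C-C: 1 × 359 = 359
    C-Cl: 1 × 322 = 322
    C-H: 5 × 407 = 2035
    Σ(formed) = 2716 kJ
  ΔH_A = 2650 − 2716 = −66 kJ
Reaction B:
  Bonds broken (reactants):
    H-H: 8 × 428 = 3424
    S-S: 8 × 269 = 2152
    Σ(broken) = 5576 kJ
  Bonds formed (products):
    S-H: 16 × 335 = 5360
    Σ(formed) = 5360 kJ
  ΔH_B = 5576 − 5360 = +216 kJ
ΔH_A − ΔH_B = −282 kJ, so reaction A has the more negative ΔH; |ΔH_A − ΔH_B| = 282 kJ.

Reaction A, by 282 kJ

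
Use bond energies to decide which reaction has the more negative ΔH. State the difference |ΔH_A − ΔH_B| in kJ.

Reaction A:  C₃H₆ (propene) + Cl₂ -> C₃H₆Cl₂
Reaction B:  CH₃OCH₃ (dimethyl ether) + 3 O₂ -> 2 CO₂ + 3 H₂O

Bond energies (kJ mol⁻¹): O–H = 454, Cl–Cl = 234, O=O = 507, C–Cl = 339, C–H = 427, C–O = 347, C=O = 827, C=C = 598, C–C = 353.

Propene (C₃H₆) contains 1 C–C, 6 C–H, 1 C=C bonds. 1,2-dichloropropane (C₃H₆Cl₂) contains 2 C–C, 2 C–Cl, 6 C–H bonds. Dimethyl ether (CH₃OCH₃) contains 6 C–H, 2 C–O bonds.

Reaction B, by 1056 kJ

Reaction A:
  Bonds broken (reactants):
    C–C: 1 × 353 = 353
    C–H: 6 × 427 = 2562
    C=C: 1 × 598 = 598
    Cl–Cl: 1 × 234 = 234
    Σ(broken) = 3747 kJ
  Bonds formed (products):
    C–C: 2 × 353 = 706
    C–Cl: 2 × 339 = 678
    C–H: 6 × 427 = 2562
    Σ(formed) = 3946 kJ
  ΔH_A = 3747 − 3946 = −199 kJ
Reaction B:
  Bonds broken (reactants):
    C–H: 6 × 427 = 2562
    C–O: 2 × 347 = 694
    O=O: 3 × 507 = 1521
    Σ(broken) = 4777 kJ
  Bonds formed (products):
    C=O: 4 × 827 = 3308
    O–H: 6 × 454 = 2724
    Σ(formed) = 6032 kJ
  ΔH_B = 4777 − 6032 = −1255 kJ
ΔH_A − ΔH_B = +1056 kJ, so reaction B has the more negative ΔH; |ΔH_A − ΔH_B| = 1056 kJ.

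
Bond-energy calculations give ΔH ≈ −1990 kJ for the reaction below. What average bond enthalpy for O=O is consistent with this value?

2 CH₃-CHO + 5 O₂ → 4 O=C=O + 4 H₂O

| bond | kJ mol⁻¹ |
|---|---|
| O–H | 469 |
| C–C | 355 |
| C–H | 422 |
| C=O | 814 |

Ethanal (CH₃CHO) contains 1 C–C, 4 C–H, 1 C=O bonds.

Let D be the O=O bond energy.
Σ(broken) = 2×355 + 8×422 + 2×814 + 5×D = 5714 + 5D
Σ(formed) = 8×814 + 8×469 = 10264
ΔH = Σ(broken) − Σ(formed) = (5714 + 5D) − (10264) = −4550 + 5D
Setting this equal to −1990 kJ gives 5D = 2560, so D = 512 kJ/mol.

D(O=O) ≈ 512 kJ/mol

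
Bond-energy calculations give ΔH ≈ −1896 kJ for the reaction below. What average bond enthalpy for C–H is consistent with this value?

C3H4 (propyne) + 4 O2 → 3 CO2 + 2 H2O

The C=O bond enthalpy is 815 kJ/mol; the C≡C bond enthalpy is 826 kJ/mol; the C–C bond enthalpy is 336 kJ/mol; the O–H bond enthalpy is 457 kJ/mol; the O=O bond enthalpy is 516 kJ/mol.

Let D be the C–H bond energy.
Σ(broken) = 1×826 + 1×336 + 4×D + 4×516 = 3226 + 4D
Σ(formed) = 6×815 + 4×457 = 6718
ΔH = Σ(broken) − Σ(formed) = (3226 + 4D) − (6718) = −3492 + 4D
Setting this equal to −1896 kJ gives 4D = 1596, so D = 399 kJ/mol.

D(C–H) ≈ 399 kJ/mol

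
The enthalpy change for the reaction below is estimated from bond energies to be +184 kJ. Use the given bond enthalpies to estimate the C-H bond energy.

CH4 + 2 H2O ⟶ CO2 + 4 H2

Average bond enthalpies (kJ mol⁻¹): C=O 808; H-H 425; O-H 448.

Let D be the C-H bond energy.
Σ(broken) = 4×D + 4×448 = 1792 + 4D
Σ(formed) = 2×808 + 4×425 = 3316
ΔH = Σ(broken) − Σ(formed) = (1792 + 4D) − (3316) = −1524 + 4D
Setting this equal to +184 kJ gives 4D = 1708, so D = 427 kJ/mol.

D(C-H) ≈ 427 kJ/mol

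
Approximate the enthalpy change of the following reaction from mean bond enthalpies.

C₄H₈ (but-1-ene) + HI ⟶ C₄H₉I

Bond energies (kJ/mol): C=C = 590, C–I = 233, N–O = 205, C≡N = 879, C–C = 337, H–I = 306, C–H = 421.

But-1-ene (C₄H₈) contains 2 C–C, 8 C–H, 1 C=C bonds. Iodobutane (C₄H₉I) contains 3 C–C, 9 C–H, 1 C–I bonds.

ΔH ≈ −95 kJ

Bonds broken (reactants):
  C–C: 2 × 337 = 674
  C–H: 8 × 421 = 3368
  C=C: 1 × 590 = 590
  H–I: 1 × 306 = 306
  Σ(broken) = 4938 kJ
Bonds formed (products):
  C–C: 3 × 337 = 1011
  C–H: 9 × 421 = 3789
  C–I: 1 × 233 = 233
  Σ(formed) = 5033 kJ
ΔH = Σ(broken) − Σ(formed) = 4938 − 5033 = −95 kJ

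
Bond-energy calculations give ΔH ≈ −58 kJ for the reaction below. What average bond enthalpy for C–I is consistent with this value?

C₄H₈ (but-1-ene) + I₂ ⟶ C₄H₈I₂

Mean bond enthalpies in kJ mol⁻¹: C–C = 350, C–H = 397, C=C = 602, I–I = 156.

Let D be the C–I bond energy.
Σ(broken) = 2×350 + 8×397 + 1×602 + 1×156 = 4634
Σ(formed) = 3×350 + 8×397 + 2×D = 4226 + 2D
ΔH = Σ(broken) − Σ(formed) = (4634) − (4226 + 2D) = +408 − 2D
Setting this equal to −58 kJ gives 2D = 466, so D = 233 kJ/mol.

D(C–I) ≈ 233 kJ/mol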